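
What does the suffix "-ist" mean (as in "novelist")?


Suffix: -ist
Example: novelist (novel + -ist)
Meaning = one who practices


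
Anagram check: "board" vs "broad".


Word 1: "board" → sorted: abdor
Word 2: "broad" → sorted: abdor
Same letters? abdor == abdor
Anagram = Yes


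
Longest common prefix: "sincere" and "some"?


Word 1: "sincere"
Word 2: "some"
Comparing from start:
  Pos 0: 's' == 's'
  Pos 1: 'i' != 'o' (stop)
LCP = "s" (length 1)


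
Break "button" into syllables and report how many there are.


Word: "button"
Syllable breakdown: but · ton
Counting: 2 parts
= 2 syllables


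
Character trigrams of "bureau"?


Word: "bureau" (length 6)
Number of trigrams = 6 - 3 + 1 = 4
  Position 0: "bur"
  Position 1: "ure"
  Position 2: "rea"
  Position 3: "eau"
Trigrams = "bur", "ure", "rea", "eau"


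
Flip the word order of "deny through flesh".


Original: "deny through flesh"
Words (1..n): deny | through | flesh
Reversed (n..1): flesh | through | deny
Result = "flesh through deny"


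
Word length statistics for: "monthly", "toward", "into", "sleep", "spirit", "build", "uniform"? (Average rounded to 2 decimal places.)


Lengths: "monthly"=7, "toward"=6, "into"=4, "sleep"=5, "spirit"=6, "build"=5, "uniform"=7
Sum = 40, Count = 7
Average = 40/7 = 5.71
= avg=5.71, min=4, max=7


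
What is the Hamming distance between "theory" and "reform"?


Comparing character by character (same length = 6):
  Pos 0: 't' vs 'r' !=
  Pos 1: 'h' vs 'e' !=
  Pos 2: 'e' vs 'f' !=
  Pos 3: 'o' vs 'o' =
  Pos 4: 'r' vs 'r' =
  Pos 5: 'y' vs 'm' !=
Hamming distance = 4


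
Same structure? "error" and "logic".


Pattern of "error": [0, 1, 1, 2, 1]
Pattern of "logic": [0, 1, 2, 3, 4]
Patterns do not match
Same pattern = No


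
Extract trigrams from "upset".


Word: "upset" (length 5)
Number of trigrams = 5 - 3 + 1 = 3
  Position 0: "ups"
  Position 1: "pse"
  Position 2: "set"
Trigrams = "ups", "pse", "set"


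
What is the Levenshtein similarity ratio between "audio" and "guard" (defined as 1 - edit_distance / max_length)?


Word 1: "audio" (length 5)
Word 2: "guard" (length 5)
One optimal edit sequence:
  1. substitute 'a' -> 'g'  (+1)
  2. keep 'u'
  3. substitute 'd' -> 'a'  (+1)
  4. substitute 'i' -> 'r'  (+1)
  5. substitute 'o' -> 'd'  (+1)
Edit distance = 4
Max length = max(5, 5) = 5
Similarity = 1 - 4/5
= 0.2000


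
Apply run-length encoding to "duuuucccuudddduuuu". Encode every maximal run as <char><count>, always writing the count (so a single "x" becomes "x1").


String: "duuuucccuudddduuuu"
Scanning for consecutive runs:
  'd' x 1
  'u' x 4
  'c' x 3
  'u' x 2
  'd' x 4
  'u' x 4
RLE = "d1u4c3u2d4u4"


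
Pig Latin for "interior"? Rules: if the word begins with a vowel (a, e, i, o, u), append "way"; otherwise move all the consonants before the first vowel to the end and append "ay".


Word: "interior"
Starts with vowel → add 'way'
Pig Latin = "interiorway"


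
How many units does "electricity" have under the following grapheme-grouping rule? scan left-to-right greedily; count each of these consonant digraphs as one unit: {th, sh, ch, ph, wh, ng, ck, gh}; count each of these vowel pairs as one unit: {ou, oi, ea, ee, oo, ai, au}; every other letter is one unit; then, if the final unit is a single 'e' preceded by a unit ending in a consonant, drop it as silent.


Word: "electricity" (11 letters)
Left-to-right scan:
  [1] 'e' (letter)
  [2] 'l' (letter)
  [3] 'e' (letter)
  [4] 'c' (letter)
  [5] 't' (letter)
  [6] 'r' (letter)
  [7] 'i' (letter)
  [8] 'c' (letter)
  [9] 'i' (letter)
  [10] 't' (letter)
  [11] 'y' (letter)
Units from scan: 11
Sound units = 11 units


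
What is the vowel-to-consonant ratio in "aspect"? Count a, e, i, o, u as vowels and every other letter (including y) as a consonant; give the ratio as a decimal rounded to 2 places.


Word: "aspect"
Vowels (a,e,i,o,u): 2
Consonants: 4
Ratio = 2/4
= 0.50


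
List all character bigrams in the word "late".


Word: "late" (length 4)
Number of bigrams = 4 - 2 + 1 = 3
  Position 0: "la"
  Position 1: "at"
  Position 2: "te"
Bigrams = "la", "at", "te"


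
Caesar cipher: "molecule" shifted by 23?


Word: "molecule"
Shift: 23
Each letter → (letter + shift) mod 26:
  'm' (12) + 23 = 9 → 'j'
  'o' (14) + 23 = 11 → 'l'
  'l' (11) + 23 = 8 → 'i'
  'e' (4) + 23 = 1 → 'b'
  'c' (2) + 23 = 25 → 'z'
  'u' (20) + 23 = 17 → 'r'
  'l' (11) + 23 = 8 → 'i'
  'e' (4) + 23 = 1 → 'b'
Result = "jlibzrib"


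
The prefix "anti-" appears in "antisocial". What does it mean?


Prefix: anti-
As in: antisocial -> anti- + social
Meaning = against


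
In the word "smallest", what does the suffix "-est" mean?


Suffix: -est
As in: smallest -> small + -est
Meaning = most


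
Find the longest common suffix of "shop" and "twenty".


Word 1: "shop"
Word 2: "twenty"
Comparing from end:
  Pos -1: 'p' != 'y' (stop)
LCS = "" (length 0)


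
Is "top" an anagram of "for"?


Word 1: "for" → sorted: for
Word 2: "top" → sorted: opt
Same letters? for != opt
Anagram = No


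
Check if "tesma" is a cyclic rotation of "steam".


Word: "steam", Candidate: "tesma"
Method: check if candidate is substring of word+word
"steamsteam" contains "tesma"? No
Is rotation = No


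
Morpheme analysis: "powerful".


Word: "powerful"
Morphemes: power / -ful
Each morpheme carries meaning
= 2 morphemes


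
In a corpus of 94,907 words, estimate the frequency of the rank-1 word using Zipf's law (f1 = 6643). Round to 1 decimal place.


Zipf's law: f(r) = f(1) / r
f(1) = 6643
f(1) = 6643 / 1
= 6643.0 occurrences


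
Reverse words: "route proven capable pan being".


Original: "route proven capable pan being"
Words (1..n): route | proven | capable | pan | being
Reversed (n..1): being | pan | capable | proven | route
Result = "being pan capable proven route"


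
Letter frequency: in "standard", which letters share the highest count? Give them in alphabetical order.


Word: "standard"
Letter counts:
  'a': 2
  'd': 2
  'n': 1
  'r': 1
  's': 1
  't': 1
Maximum count = 2
Most frequent = 'a', 'd' (2 times each)


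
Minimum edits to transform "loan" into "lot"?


Word 1: "loan" (length 4)
Word 2: "lot" (length 3)
One optimal edit sequence (insert/delete/substitute each cost 1):
  1. keep 'l'
  2. keep 'o'
  3. delete 'a'  (+1)
  4. substitute 'n' -> 't'  (+1)
Total edit operations: 2
Edit distance = 2


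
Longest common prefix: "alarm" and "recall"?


Word 1: "alarm"
Word 2: "recall"
Comparing from start:
  Pos 0: 'a' != 'r' (stop)
LCP = "" (length 0)


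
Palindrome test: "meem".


Word: "meem"
Reversed: "meem"
Forward == Backward? meem == meem
Palindrome = Yes


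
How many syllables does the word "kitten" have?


Word: "kitten"
Syllable breakdown: kit | ten
Counting: 2 parts
= 2 syllables


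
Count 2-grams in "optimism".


Word: "optimism" (length 8)
Number of 2-grams = length - 2 + 1 = 8 - 2 + 1
= 7


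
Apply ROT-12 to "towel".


Word: "towel"
Shift: 12
Each letter → (letter + shift) mod 26:
  't' (19) + 12 = 5 → 'f'
  'o' (14) + 12 = 0 → 'a'
  'w' (22) + 12 = 8 → 'i'
  'e' (4) + 12 = 16 → 'q'
  'l' (11) + 12 = 23 → 'x'
Result = "faiqx"


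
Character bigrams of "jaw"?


Word: "jaw" (length 3)
Number of bigrams = 3 - 2 + 1 = 2
  Position 0: "ja"
  Position 1: "aw"
Bigrams = "ja", "aw"


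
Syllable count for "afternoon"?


Word: "afternoon"
Syllable breakdown: af · ter · noon
Counting: 3 parts
= 3 syllables


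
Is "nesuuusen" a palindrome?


Word: "nesuuusen"
Reversed: "nesuuusen"
Forward == Backward? nesuuusen == nesuuusen
Palindrome = Yes


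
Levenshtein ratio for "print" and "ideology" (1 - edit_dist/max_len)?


Word 1: "print" (length 5)
Word 2: "ideology" (length 8)
One optimal edit sequence:
  1. insert 'i'  (+1)
  2. insert 'd'  (+1)
  3. insert 'e'  (+1)
  4. substitute 'p' -> 'o'  (+1)
  5. substitute 'r' -> 'l'  (+1)
  6. substitute 'i' -> 'o'  (+1)
  7. substitute 'n' -> 'g'  (+1)
  8. substitute 't' -> 'y'  (+1)
Edit distance = 8
Max length = max(5, 8) = 8
Similarity = 1 - 8/8
= 0.0000


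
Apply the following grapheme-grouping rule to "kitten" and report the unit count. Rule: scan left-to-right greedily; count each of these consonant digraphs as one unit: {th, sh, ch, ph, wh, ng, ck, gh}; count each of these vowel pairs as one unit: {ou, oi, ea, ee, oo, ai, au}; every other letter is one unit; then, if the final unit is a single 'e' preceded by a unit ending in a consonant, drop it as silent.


Word: "kitten" (6 letters)
Left-to-right scan:
  [1] 'k' (letter)
  [2] 'i' (letter)
  [3] 't' (letter)
  [4] 't' (letter)
  [5] 'e' (letter)
  [6] 'n' (letter)
Units from scan: 6
Sound units = 6 units


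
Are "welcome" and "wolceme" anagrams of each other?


Word 1: "welcome" → sorted: ceelmow
Word 2: "wolceme" → sorted: ceelmow
Same letters? ceelmow == ceelmow
Anagram = Yes


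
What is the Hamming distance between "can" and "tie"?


Comparing character by character (same length = 3):
  Pos 0: 'c' vs 't' !=
  Pos 1: 'a' vs 'i' !=
  Pos 2: 'n' vs 'e' !=
Hamming distance = 3


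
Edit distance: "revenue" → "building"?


Word 1: "revenue" (length 7)
Word 2: "building" (length 8)
One optimal edit sequence (insert/delete/substitute each cost 1):
  1. insert 'b'  (+1)
  2. substitute 'r' -> 'u'  (+1)
  3. substitute 'e' -> 'i'  (+1)
  4. substitute 'v' -> 'l'  (+1)
  5. substitute 'e' -> 'd'  (+1)
  6. substitute 'n' -> 'i'  (+1)
  7. substitute 'u' -> 'n'  (+1)
  8. substitute 'e' -> 'g'  (+1)
Total edit operations: 8
Edit distance = 8


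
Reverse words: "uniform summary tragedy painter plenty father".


Original: "uniform summary tragedy painter plenty father"
Words (1..n): uniform | summary | tragedy | painter | plenty | father
Reversed (n..1): father | plenty | painter | tragedy | summary | uniform
Result = "father plenty painter tragedy summary uniform"


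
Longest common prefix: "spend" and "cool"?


Word 1: "spend"
Word 2: "cool"
Comparing from start:
  Pos 0: 's' != 'c' (stop)
LCP = "" (length 0)


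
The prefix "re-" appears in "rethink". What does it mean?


Prefix: re-
As in: rethink -> re- + think
Meaning = again


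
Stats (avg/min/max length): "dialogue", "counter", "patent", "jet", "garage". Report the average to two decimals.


Lengths: "dialogue"=8, "counter"=7, "patent"=6, "jet"=3, "garage"=6
Sum = 30, Count = 5
Average = 30/5 = 6.00
= avg=6.00, min=3, max=8


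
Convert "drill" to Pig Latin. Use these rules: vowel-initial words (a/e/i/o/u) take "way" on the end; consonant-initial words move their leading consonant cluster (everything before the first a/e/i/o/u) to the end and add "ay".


Word: "drill"
Starts with consonant(s) → move to end, add 'ay'
Consonant cluster: "dr"
Pig Latin = "illdray"


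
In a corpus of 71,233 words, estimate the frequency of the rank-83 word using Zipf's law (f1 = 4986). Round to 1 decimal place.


Zipf's law: f(r) = f(1) / r
f(1) = 4986
f(83) = 4986 / 83
= 60.1 occurrences


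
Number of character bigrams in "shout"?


Word: "shout" (length 5)
Number of 2-grams = length - 2 + 1 = 5 - 2 + 1
= 4


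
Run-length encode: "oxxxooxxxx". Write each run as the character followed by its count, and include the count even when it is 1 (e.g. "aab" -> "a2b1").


String: "oxxxooxxxx"
Scanning for consecutive runs:
  'o' x 1
  'x' x 3
  'o' x 2
  'x' x 4
RLE = "o1x3o2x4"


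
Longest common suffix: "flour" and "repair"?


Word 1: "flour"
Word 2: "repair"
Comparing from end:
  Pos -1: 'r' == 'r'
  Pos -2: 'u' != 'i' (stop)
LCS = "r" (length 1)


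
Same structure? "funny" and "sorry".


Pattern of "funny": [0, 1, 2, 2, 3]
Pattern of "sorry": [0, 1, 2, 2, 3]
Patterns match
Same pattern = Yes


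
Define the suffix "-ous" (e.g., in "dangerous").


Suffix: -ous
As in: dangerous -> danger + -ous
Meaning = having quality of


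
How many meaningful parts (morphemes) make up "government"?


Word: "government"
Morphemes: govern | -ment
Each morpheme carries meaning
= 2 morphemes


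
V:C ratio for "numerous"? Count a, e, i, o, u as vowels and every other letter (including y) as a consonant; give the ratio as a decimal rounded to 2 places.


Word: "numerous"
Vowels (a,e,i,o,u): 4
Consonants: 4
Ratio = 4/4
= 1.00


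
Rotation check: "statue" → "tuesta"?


Word: "statue", Candidate: "tuesta"
Method: check if candidate is substring of word+word
"statuestatue" contains "tuesta"? Yes
Is rotation = Yes


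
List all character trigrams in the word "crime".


Word: "crime" (length 5)
Number of trigrams = 5 - 3 + 1 = 3
  Position 0: "cri"
  Position 1: "rim"
  Position 2: "ime"
Trigrams = "cri", "rim", "ime"


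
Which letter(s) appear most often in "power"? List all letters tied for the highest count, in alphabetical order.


Word: "power"
Letter counts:
  'e': 1
  'o': 1
  'p': 1
  'r': 1
  'w': 1
Maximum count = 1
Most frequent = 'e', 'o', 'p', 'r', 'w' (1 time each)


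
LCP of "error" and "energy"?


Word 1: "error"
Word 2: "energy"
Comparing from start:
  Pos 0: 'e' == 'e'
  Pos 1: 'r' != 'n' (stop)
LCP = "e" (length 1)


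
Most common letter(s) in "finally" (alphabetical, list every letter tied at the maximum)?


Word: "finally"
Letter counts:
  'a': 1
  'f': 1
  'i': 1
  'l': 2
  'n': 1
  'y': 1
Maximum count = 2
Most frequent = 'l' (2 times each)


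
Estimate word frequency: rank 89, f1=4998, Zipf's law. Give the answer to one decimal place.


Zipf's law: f(r) = f(1) / r
f(1) = 4998
f(89) = 4998 / 89
= 56.2 occurrences


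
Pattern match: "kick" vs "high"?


Pattern of "kick": [0, 1, 2, 0]
Pattern of "high": [0, 1, 2, 0]
Patterns match
Same pattern = Yes


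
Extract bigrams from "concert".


Word: "concert" (length 7)
Number of bigrams = 7 - 2 + 1 = 6
  Position 0: "co"
  Position 1: "on"
  Position 2: "nc"
  Position 3: "ce"
  Position 4: "er"
  Position 5: "rt"
Bigrams = "co", "on", "nc", "ce", "er", "rt"


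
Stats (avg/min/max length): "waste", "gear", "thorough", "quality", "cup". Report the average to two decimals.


Lengths: "waste"=5, "gear"=4, "thorough"=8, "quality"=7, "cup"=3
Sum = 27, Count = 5
Average = 27/5 = 5.40
= avg=5.40, min=3, max=8


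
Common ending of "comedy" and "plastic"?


Word 1: "comedy"
Word 2: "plastic"
Comparing from end:
  Pos -1: 'y' != 'c' (stop)
LCS = "" (length 0)


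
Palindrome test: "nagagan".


Word: "nagagan"
Reversed: "nagagan"
Forward == Backward? nagagan == nagagan
Palindrome = Yes


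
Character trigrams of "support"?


Word: "support" (length 7)
Number of trigrams = 7 - 3 + 1 = 5
  Position 0: "sup"
  Position 1: "upp"
  Position 2: "ppo"
  Position 3: "por"
  Position 4: "ort"
Trigrams = "sup", "upp", "ppo", "por", "ort"


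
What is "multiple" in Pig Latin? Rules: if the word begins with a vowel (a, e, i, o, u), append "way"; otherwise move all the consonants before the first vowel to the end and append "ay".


Word: "multiple"
Starts with consonant(s) → move to end, add 'ay'
Consonant cluster: "m"
Pig Latin = "ultiplemay"


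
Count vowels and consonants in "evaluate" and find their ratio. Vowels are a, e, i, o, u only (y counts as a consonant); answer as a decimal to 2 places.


Word: "evaluate"
Vowels (a,e,i,o,u): 5
Consonants: 3
Ratio = 5/3
= 1.67


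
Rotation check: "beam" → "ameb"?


Word: "beam", Candidate: "ameb"
Method: check if candidate is substring of word+word
"beambeam" contains "ameb"? No
Is rotation = No


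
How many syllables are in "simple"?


Word: "simple"
Syllable breakdown: sim / ple
Counting: 2 parts
= 2 syllables


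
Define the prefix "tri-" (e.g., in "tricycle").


Prefix: tri-
Example: tricycle = tri- + cycle
Meaning = three


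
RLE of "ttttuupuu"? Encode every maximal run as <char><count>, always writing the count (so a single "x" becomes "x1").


String: "ttttuupuu"
Scanning for consecutive runs:
  't' x 4
  'u' x 2
  'p' x 1
  'u' x 2
RLE = "t4u2p1u2"


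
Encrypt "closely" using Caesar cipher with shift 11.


Word: "closely"
Shift: 11
Each letter → (letter + shift) mod 26:
  'c' (2) + 11 = 13 → 'n'
  'l' (11) + 11 = 22 → 'w'
  'o' (14) + 11 = 25 → 'z'
  's' (18) + 11 = 3 → 'd'
  'e' (4) + 11 = 15 → 'p'
  'l' (11) + 11 = 22 → 'w'
  'y' (24) + 11 = 9 → 'j'
Result = "nwzdpwj"


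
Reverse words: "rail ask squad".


Original: "rail ask squad"
Words (1..n): rail | ask | squad
Reversed (n..1): squad | ask | rail
Result = "squad ask rail"


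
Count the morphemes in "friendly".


Word: "friendly"
Morphemes: friend / -ly
Each morpheme carries meaning
= 2 morphemes


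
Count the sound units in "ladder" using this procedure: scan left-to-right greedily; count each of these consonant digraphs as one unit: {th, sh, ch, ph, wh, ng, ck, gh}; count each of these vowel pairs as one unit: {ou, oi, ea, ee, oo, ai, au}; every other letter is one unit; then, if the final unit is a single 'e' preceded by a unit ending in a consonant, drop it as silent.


Word: "ladder" (6 letters)
Left-to-right scan:
  [1] 'l' (letter)
  [2] 'a' (letter)
  [3] 'd' (letter)
  [4] 'd' (letter)
  [5] 'e' (letter)
  [6] 'r' (letter)
Units from scan: 6
Sound units = 6 units


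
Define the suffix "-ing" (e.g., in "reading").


Suffix: -ing
Example: reading = read + -ing
Meaning = present participle


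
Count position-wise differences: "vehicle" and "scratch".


Comparing character by character (same length = 7):
  Pos 0: 'v' vs 's' !=
  Pos 1: 'e' vs 'c' !=
  Pos 2: 'h' vs 'r' !=
  Pos 3: 'i' vs 'a' !=
  Pos 4: 'c' vs 't' !=
  Pos 5: 'l' vs 'c' !=
  Pos 6: 'e' vs 'h' !=
Hamming distance = 7


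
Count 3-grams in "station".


Word: "station" (length 7)
Number of 3-grams = length - 3 + 1 = 7 - 3 + 1
= 5


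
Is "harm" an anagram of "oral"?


Word 1: "oral" → sorted: alor
Word 2: "harm" → sorted: ahmr
Same letters? alor != ahmr
Anagram = No


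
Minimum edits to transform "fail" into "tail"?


Word 1: "fail" (length 4)
Word 2: "tail" (length 4)
One optimal edit sequence (insert/delete/substitute each cost 1):
  1. substitute 'f' -> 't'  (+1)
  2. keep 'a'
  3. keep 'i'
  4. keep 'l'
Total edit operations: 1
Edit distance = 1


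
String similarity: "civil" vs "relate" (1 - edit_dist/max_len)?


Word 1: "civil" (length 5)
Word 2: "relate" (length 6)
One optimal edit sequence:
  1. insert 'r'  (+1)
  2. substitute 'c' -> 'e'  (+1)
  3. substitute 'i' -> 'l'  (+1)
  4. substitute 'v' -> 'a'  (+1)
  5. substitute 'i' -> 't'  (+1)
  6. substitute 'l' -> 'e'  (+1)
Edit distance = 6
Max length = max(5, 6) = 6
Similarity = 1 - 6/6
= 0.0000


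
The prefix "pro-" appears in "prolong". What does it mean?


Prefix: pro-
Example: prolong (pro- + long)
Meaning = forward / in favor of


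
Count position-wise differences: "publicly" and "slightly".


Comparing character by character (same length = 8):
  Pos 0: 'p' vs 's' !=
  Pos 1: 'u' vs 'l' !=
  Pos 2: 'b' vs 'i' !=
  Pos 3: 'l' vs 'g' !=
  Pos 4: 'i' vs 'h' !=
  Pos 5: 'c' vs 't' !=
  Pos 6: 'l' vs 'l' =
  Pos 7: 'y' vs 'y' =
Hamming distance = 6


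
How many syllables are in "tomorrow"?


Word: "tomorrow"
Syllable breakdown: to / mor / row
Counting: 3 parts
= 3 syllables


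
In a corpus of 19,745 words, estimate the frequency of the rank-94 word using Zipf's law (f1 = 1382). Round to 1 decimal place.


Zipf's law: f(r) = f(1) / r
f(1) = 1382
f(94) = 1382 / 94
= 14.7 occurrences


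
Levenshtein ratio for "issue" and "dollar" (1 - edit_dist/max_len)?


Word 1: "issue" (length 5)
Word 2: "dollar" (length 6)
One optimal edit sequence:
  1. insert 'd'  (+1)
  2. substitute 'i' -> 'o'  (+1)
  3. substitute 's' -> 'l'  (+1)
  4. substitute 's' -> 'l'  (+1)
  5. substitute 'u' -> 'a'  (+1)
  6. substitute 'e' -> 'r'  (+1)
Edit distance = 6
Max length = max(5, 6) = 6
Similarity = 1 - 6/6
= 0.0000


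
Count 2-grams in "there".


Word: "there" (length 5)
Number of 2-grams = length - 2 + 1 = 5 - 2 + 1
= 4


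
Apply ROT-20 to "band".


Word: "band"
Shift: 20
Each letter → (letter + shift) mod 26:
  'b' (1) + 20 = 21 → 'v'
  'a' (0) + 20 = 20 → 'u'
  'n' (13) + 20 = 7 → 'h'
  'd' (3) + 20 = 23 → 'x'
Result = "vuhx"


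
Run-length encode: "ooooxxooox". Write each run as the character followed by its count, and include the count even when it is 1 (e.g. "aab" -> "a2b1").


String: "ooooxxooox"
Scanning for consecutive runs:
  'o' x 4
  'x' x 2
  'o' x 3
  'x' x 1
RLE = "o4x2o3x1"


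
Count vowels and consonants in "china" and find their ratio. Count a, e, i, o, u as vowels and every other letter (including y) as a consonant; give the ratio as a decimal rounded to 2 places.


Word: "china"
Vowels (a,e,i,o,u): 2
Consonants: 3
Ratio = 2/3
= 0.67


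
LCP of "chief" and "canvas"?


Word 1: "chief"
Word 2: "canvas"
Comparing from start:
  Pos 0: 'c' == 'c'
  Pos 1: 'h' != 'a' (stop)
LCP = "c" (length 1)


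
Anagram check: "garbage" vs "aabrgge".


Word 1: "garbage" → sorted: aabeggr
Word 2: "aabrgge" → sorted: aabeggr
Same letters? aabeggr == aabeggr
Anagram = Yes


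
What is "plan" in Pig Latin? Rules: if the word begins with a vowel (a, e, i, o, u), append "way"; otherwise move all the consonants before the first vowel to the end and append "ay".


Word: "plan"
Starts with consonant(s) → move to end, add 'ay'
Consonant cluster: "pl"
Pig Latin = "anplay"


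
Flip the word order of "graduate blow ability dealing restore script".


Original: "graduate blow ability dealing restore script"
Words (1..n): graduate | blow | ability | dealing | restore | script
Reversed (n..1): script | restore | dealing | ability | blow | graduate
Result = "script restore dealing ability blow graduate"


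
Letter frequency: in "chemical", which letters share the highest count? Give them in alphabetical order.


Word: "chemical"
Letter counts:
  'a': 1
  'c': 2
  'e': 1
  'h': 1
  'i': 1
  'l': 1
  'm': 1
Maximum count = 2
Most frequent = 'c' (2 times each)


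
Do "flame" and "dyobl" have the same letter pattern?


Pattern of "flame": [0, 1, 2, 3, 4]
Pattern of "dyobl": [0, 1, 2, 3, 4]
Patterns match
Same pattern = Yes


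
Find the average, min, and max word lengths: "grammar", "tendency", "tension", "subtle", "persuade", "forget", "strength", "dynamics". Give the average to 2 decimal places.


Lengths: "grammar"=7, "tendency"=8, "tension"=7, "subtle"=6, "persuade"=8, "forget"=6, "strength"=8, "dynamics"=8
Sum = 58, Count = 8
Average = 58/8 = 7.25
= avg=7.25, min=6, max=8


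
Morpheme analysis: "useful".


Word: "useful"
Morphemes: use + -ful
Each morpheme carries meaning
= 2 morphemes


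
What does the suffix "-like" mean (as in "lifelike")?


Suffix: -like
Example: lifelike (life + -like)
Meaning = resembling


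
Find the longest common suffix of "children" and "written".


Word 1: "children"
Word 2: "written"
Comparing from end:
  Pos -1: 'n' == 'n'
  Pos -2: 'e' == 'e'
  Pos -3: 'r' != 't' (stop)
LCS = "en" (length 2)


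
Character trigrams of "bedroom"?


Word: "bedroom" (length 7)
Number of trigrams = 7 - 3 + 1 = 5
  Position 0: "bed"
  Position 1: "edr"
  Position 2: "dro"
  Position 3: "roo"
  Position 4: "oom"
Trigrams = "bed", "edr", "dro", "roo", "oom"


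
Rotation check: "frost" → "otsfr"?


Word: "frost", Candidate: "otsfr"
Method: check if candidate is substring of word+word
"frostfrost" contains "otsfr"? No
Is rotation = No


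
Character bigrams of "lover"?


Word: "lover" (length 5)
Number of bigrams = 5 - 2 + 1 = 4
  Position 0: "lo"
  Position 1: "ov"
  Position 2: "ve"
  Position 3: "er"
Bigrams = "lo", "ov", "ve", "er"


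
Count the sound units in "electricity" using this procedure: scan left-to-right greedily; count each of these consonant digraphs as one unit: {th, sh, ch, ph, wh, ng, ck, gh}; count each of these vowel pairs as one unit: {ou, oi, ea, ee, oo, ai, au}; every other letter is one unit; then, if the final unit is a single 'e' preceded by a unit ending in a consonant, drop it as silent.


Word: "electricity" (11 letters)
Left-to-right scan:
  1. 'e' (letter)
  2. 'l' (letter)
  3. 'e' (letter)
  4. 'c' (letter)
  5. 't' (letter)
  6. 'r' (letter)
  7. 'i' (letter)
  8. 'c' (letter)
  9. 'i' (letter)
  10. 't' (letter)
  11. 'y' (letter)
Units from scan: 11
Sound units = 11 units


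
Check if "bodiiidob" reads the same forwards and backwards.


Word: "bodiiidob"
Reversed: "bodiiidob"
Forward == Backward? bodiiidob == bodiiidob
Palindrome = Yes


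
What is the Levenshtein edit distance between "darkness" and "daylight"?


Word 1: "darkness" (length 8)
Word 2: "daylight" (length 8)
One optimal edit sequence (insert/delete/substitute each cost 1):
  1. keep 'd'
  2. keep 'a'
  3. substitute 'r' -> 'y'  (+1)
  4. substitute 'k' -> 'l'  (+1)
  5. substitute 'n' -> 'i'  (+1)
  6. substitute 'e' -> 'g'  (+1)
  7. substitute 's' -> 'h'  (+1)
  8. substitute 's' -> 't'  (+1)
Total edit operations: 6
Edit distance = 6


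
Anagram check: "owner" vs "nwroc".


Word 1: "owner" → sorted: enorw
Word 2: "nwroc" → sorted: cnorw
Same letters? enorw != cnorw
Anagram = No


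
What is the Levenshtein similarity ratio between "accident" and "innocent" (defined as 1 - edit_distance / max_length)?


Word 1: "accident" (length 8)
Word 2: "innocent" (length 8)
One optimal edit sequence:
  1. substitute 'a' -> 'i'  (+1)
  2. substitute 'c' -> 'n'  (+1)
  3. substitute 'c' -> 'n'  (+1)
  4. substitute 'i' -> 'o'  (+1)
  5. substitute 'd' -> 'c'  (+1)
  6. keep 'e'
  7. keep 'n'
  8. keep 't'
Edit distance = 5
Max length = max(8, 8) = 8
Similarity = 1 - 5/8
= 0.3750


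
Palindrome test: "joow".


Word: "joow"
Reversed: "wooj"
Forward == Backward? joow != wooj
Palindrome = No


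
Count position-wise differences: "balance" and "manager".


Comparing character by character (same length = 7):
  Pos 0: 'b' vs 'm' !=
  Pos 1: 'a' vs 'a' =
  Pos 2: 'l' vs 'n' !=
  Pos 3: 'a' vs 'a' =
  Pos 4: 'n' vs 'g' !=
  Pos 5: 'c' vs 'e' !=
  Pos 6: 'e' vs 'r' !=
Hamming distance = 5


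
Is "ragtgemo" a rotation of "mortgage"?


Word: "mortgage", Candidate: "ragtgemo"
Method: check if candidate is substring of word+word
"mortgagemortgage" contains "ragtgemo"? No
Is rotation = No


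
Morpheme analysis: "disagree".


Word: "disagree"
Morphemes: dis- | agree
Each morpheme carries meaning
= 2 morphemes


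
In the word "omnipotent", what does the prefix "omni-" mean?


Prefix: omni-
Example: omnipotent = omni- + potent
Meaning = all


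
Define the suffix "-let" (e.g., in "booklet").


Suffix: -let
As in: booklet -> book + -let
Meaning = small


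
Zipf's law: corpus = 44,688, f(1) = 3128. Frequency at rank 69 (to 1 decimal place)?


Zipf's law: f(r) = f(1) / r
f(1) = 3128
f(69) = 3128 / 69
= 45.3 occurrences


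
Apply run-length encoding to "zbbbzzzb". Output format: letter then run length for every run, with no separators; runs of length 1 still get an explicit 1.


String: "zbbbzzzb"
Scanning for consecutive runs:
  'z' x 1
  'b' x 3
  'z' x 3
  'b' x 1
RLE = "z1b3z3b1"


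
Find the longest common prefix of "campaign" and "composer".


Word 1: "campaign"
Word 2: "composer"
Comparing from start:
  Pos 0: 'c' == 'c'
  Pos 1: 'a' != 'o' (stop)
LCP = "c" (length 1)


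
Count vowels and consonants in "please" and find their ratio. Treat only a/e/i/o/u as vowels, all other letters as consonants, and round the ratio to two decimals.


Word: "please"
Vowels (a,e,i,o,u): 3
Consonants: 3
Ratio = 3/3
= 1.00


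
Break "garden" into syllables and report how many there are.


Word: "garden"
Syllable breakdown: gar · den
Counting: 2 parts
= 2 syllables


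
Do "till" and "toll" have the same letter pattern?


Pattern of "till": [0, 1, 2, 2]
Pattern of "toll": [0, 1, 2, 2]
Patterns match
Same pattern = Yes


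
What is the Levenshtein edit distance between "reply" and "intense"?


Word 1: "reply" (length 5)
Word 2: "intense" (length 7)
One optimal edit sequence (insert/delete/substitute each cost 1):
  1. insert 'i'  (+1)
  2. insert 'n'  (+1)
  3. substitute 'r' -> 't'  (+1)
  4. keep 'e'
  5. substitute 'p' -> 'n'  (+1)
  6. substitute 'l' -> 's'  (+1)
  7. substitute 'y' -> 'e'  (+1)
Total edit operations: 6
Edit distance = 6


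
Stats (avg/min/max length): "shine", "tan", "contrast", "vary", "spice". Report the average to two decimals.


Lengths: "shine"=5, "tan"=3, "contrast"=8, "vary"=4, "spice"=5
Sum = 25, Count = 5
Average = 25/5 = 5.00
= avg=5.00, min=3, max=8


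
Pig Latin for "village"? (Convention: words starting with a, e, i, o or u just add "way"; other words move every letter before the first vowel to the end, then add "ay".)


Word: "village"
Starts with consonant(s) → move to end, add 'ay'
Consonant cluster: "v"
Pig Latin = "illagevay"


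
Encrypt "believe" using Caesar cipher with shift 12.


Word: "believe"
Shift: 12
Each letter → (letter + shift) mod 26:
  'b' (1) + 12 = 13 → 'n'
  'e' (4) + 12 = 16 → 'q'
  'l' (11) + 12 = 23 → 'x'
  'i' (8) + 12 = 20 → 'u'
  'e' (4) + 12 = 16 → 'q'
  'v' (21) + 12 = 7 → 'h'
  'e' (4) + 12 = 16 → 'q'
Result = "nqxuqhq"


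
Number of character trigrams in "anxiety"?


Word: "anxiety" (length 7)
Number of 3-grams = length - 3 + 1 = 7 - 3 + 1
= 5


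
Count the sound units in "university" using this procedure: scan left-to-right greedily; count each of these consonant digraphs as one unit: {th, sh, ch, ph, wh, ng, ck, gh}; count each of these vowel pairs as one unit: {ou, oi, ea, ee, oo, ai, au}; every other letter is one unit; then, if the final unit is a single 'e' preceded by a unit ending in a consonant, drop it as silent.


Word: "university" (10 letters)
Left-to-right scan:
  1. 'u' (letter)
  2. 'n' (letter)
  3. 'i' (letter)
  4. 'v' (letter)
  5. 'e' (letter)
  6. 'r' (letter)
  7. 's' (letter)
  8. 'i' (letter)
  9. 't' (letter)
  10. 'y' (letter)
Units from scan: 10
Sound units = 10 units


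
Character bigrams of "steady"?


Word: "steady" (length 6)
Number of bigrams = 6 - 2 + 1 = 5
  Position 0: "st"
  Position 1: "te"
  Position 2: "ea"
  Position 3: "ad"
  Position 4: "dy"
Bigrams = "st", "te", "ea", "ad", "dy"


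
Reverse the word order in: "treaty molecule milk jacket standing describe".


Original: "treaty molecule milk jacket standing describe"
Words (1..n): treaty | molecule | milk | jacket | standing | describe
Reversed (n..1): describe | standing | jacket | milk | molecule | treaty
Result = "describe standing jacket milk molecule treaty"


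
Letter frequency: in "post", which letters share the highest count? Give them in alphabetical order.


Word: "post"
Letter counts:
  'o': 1
  'p': 1
  's': 1
  't': 1
Maximum count = 1
Most frequent = 'o', 'p', 's', 't' (1 time each)


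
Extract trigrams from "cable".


Word: "cable" (length 5)
Number of trigrams = 5 - 3 + 1 = 3
  Position 0: "cab"
  Position 1: "abl"
  Position 2: "ble"
Trigrams = "cab", "abl", "ble"


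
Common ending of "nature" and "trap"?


Word 1: "nature"
Word 2: "trap"
Comparing from end:
  Pos -1: 'e' != 'p' (stop)
LCS = "" (length 0)


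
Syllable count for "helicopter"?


Word: "helicopter"
Syllable breakdown: hel / i / cop / ter
Counting: 4 parts
= 4 syllables


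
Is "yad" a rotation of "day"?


Word: "day", Candidate: "yad"
Method: check if candidate is substring of word+word
"dayday" contains "yad"? No
Is rotation = No


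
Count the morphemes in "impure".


Word: "impure"
Morphemes: im- | pure
Each morpheme carries meaning
= 2 morphemes


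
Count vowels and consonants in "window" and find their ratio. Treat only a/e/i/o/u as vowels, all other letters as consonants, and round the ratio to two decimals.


Word: "window"
Vowels (a,e,i,o,u): 2
Consonants: 4
Ratio = 2/4
= 0.50


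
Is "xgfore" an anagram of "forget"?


Word 1: "forget" → sorted: efgort
Word 2: "xgfore" → sorted: efgorx
Same letters? efgort != efgorx
Anagram = No


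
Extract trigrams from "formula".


Word: "formula" (length 7)
Number of trigrams = 7 - 3 + 1 = 5
  Position 0: "for"
  Position 1: "orm"
  Position 2: "rmu"
  Position 3: "mul"
  Position 4: "ula"
Trigrams = "for", "orm", "rmu", "mul", "ula"


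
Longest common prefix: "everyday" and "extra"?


Word 1: "everyday"
Word 2: "extra"
Comparing from start:
  Pos 0: 'e' == 'e'
  Pos 1: 'v' != 'x' (stop)
LCP = "e" (length 1)


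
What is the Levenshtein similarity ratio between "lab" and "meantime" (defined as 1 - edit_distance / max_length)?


Word 1: "lab" (length 3)
Word 2: "meantime" (length 8)
One optimal edit sequence:
  1. insert 'm'  (+1)
  2. substitute 'l' -> 'e'  (+1)
  3. keep 'a'
  4. insert 'n'  (+1)
  5. insert 't'  (+1)
  6. insert 'i'  (+1)
  7. insert 'm'  (+1)
  8. substitute 'b' -> 'e'  (+1)
Edit distance = 7
Max length = max(3, 8) = 8
Similarity = 1 - 7/8
= 0.1250


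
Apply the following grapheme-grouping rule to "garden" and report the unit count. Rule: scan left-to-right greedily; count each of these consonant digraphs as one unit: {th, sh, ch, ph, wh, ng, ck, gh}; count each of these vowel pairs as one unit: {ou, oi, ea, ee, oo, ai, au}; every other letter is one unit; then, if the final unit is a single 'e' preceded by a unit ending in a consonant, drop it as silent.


Word: "garden" (6 letters)
Left-to-right scan:
  (1) 'g' (letter)
  (2) 'a' (letter)
  (3) 'r' (letter)
  (4) 'd' (letter)
  (5) 'e' (letter)
  (6) 'n' (letter)
Units from scan: 6
Sound units = 6 units


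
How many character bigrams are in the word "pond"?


Word: "pond" (length 4)
Number of 2-grams = length - 2 + 1 = 4 - 2 + 1
= 3


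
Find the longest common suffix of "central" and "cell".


Word 1: "central"
Word 2: "cell"
Comparing from end:
  Pos -1: 'l' == 'l'
  Pos -2: 'a' != 'l' (stop)
LCS = "l" (length 1)


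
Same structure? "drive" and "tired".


Pattern of "drive": [0, 1, 2, 3, 4]
Pattern of "tired": [0, 1, 2, 3, 4]
Patterns match
Same pattern = Yes


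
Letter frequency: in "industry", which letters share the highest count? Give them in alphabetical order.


Word: "industry"
Letter counts:
  'd': 1
  'i': 1
  'n': 1
  'r': 1
  's': 1
  't': 1
  'u': 1
  'y': 1
Maximum count = 1
Most frequent = 'd', 'i', 'n', 'r', 's', 't', 'u', 'y' (1 time each)


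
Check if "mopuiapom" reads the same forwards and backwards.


Word: "mopuiapom"
Reversed: "mopaiupom"
Forward == Backward? mopuiapom != mopaiupom
Palindrome = No


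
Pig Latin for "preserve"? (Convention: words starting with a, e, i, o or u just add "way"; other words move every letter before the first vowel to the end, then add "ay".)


Word: "preserve"
Starts with consonant(s) → move to end, add 'ay'
Consonant cluster: "pr"
Pig Latin = "eservepray"


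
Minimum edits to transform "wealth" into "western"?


Word 1: "wealth" (length 6)
Word 2: "western" (length 7)
One optimal edit sequence (insert/delete/substitute each cost 1):
  1. keep 'w'
  2. keep 'e'
  3. insert 's'  (+1)
  4. substitute 'a' -> 't'  (+1)
  5. substitute 'l' -> 'e'  (+1)
  6. substitute 't' -> 'r'  (+1)
  7. substitute 'h' -> 'n'  (+1)
Total edit operations: 5
Edit distance = 5


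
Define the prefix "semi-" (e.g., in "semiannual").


Prefix: semi-
Example: semiannual = semi- + annual
Meaning = half


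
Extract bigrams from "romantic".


Word: "romantic" (length 8)
Number of bigrams = 8 - 2 + 1 = 7
  Position 0: "ro"
  Position 1: "om"
  Position 2: "ma"
  Position 3: "an"
  Position 4: "nt"
  Position 5: "ti"
  Position 6: "ic"
Bigrams = "ro", "om", "ma", "an", "nt", "ti", "ic"


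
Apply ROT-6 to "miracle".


Word: "miracle"
Shift: 6
Each letter → (letter + shift) mod 26:
  'm' (12) + 6 = 18 → 's'
  'i' (8) + 6 = 14 → 'o'
  'r' (17) + 6 = 23 → 'x'
  'a' (0) + 6 = 6 → 'g'
  'c' (2) + 6 = 8 → 'i'
  'l' (11) + 6 = 17 → 'r'
  'e' (4) + 6 = 10 → 'k'
Result = "soxgirk"


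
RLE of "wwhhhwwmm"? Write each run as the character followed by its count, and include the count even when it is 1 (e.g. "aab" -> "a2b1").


String: "wwhhhwwmm"
Scanning for consecutive runs:
  'w' x 2
  'h' x 3
  'w' x 2
  'm' x 2
RLE = "w2h3w2m2"


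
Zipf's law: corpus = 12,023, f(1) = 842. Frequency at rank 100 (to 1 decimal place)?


Zipf's law: f(r) = f(1) / r
f(1) = 842
f(100) = 842 / 100
= 8.4 occurrences


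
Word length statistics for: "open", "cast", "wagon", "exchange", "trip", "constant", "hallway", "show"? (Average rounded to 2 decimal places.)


Lengths: "open"=4, "cast"=4, "wagon"=5, "exchange"=8, "trip"=4, "constant"=8, "hallway"=7, "show"=4
Sum = 44, Count = 8
Average = 44/8 = 5.50
= avg=5.50, min=4, max=8


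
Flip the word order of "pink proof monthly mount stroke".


Original: "pink proof monthly mount stroke"
Words (1..n): pink | proof | monthly | mount | stroke
Reversed (n..1): stroke | mount | monthly | proof | pink
Result = "stroke mount monthly proof pink"


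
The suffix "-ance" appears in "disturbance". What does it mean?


Suffix: -ance
Example: disturbance (disturb + -ance)
Meaning = state of


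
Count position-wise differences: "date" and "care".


Comparing character by character (same length = 4):
  Pos 0: 'd' vs 'c' !=
  Pos 1: 'a' vs 'a' =
  Pos 2: 't' vs 'r' !=
  Pos 3: 'e' vs 'e' =
Hamming distance = 2


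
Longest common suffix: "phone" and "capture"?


Word 1: "phone"
Word 2: "capture"
Comparing from end:
  Pos -1: 'e' == 'e'
  Pos -2: 'n' != 'r' (stop)
LCS = "e" (length 1)


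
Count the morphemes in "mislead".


Word: "mislead"
Morphemes: mis- / lead
Each morpheme carries meaning
= 2 morphemes


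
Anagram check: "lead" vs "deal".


Word 1: "lead" → sorted: adel
Word 2: "deal" → sorted: adel
Same letters? adel == adel
Anagram = Yes


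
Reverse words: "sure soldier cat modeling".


Original: "sure soldier cat modeling"
Words (1..n): sure | soldier | cat | modeling
Reversed (n..1): modeling | cat | soldier | sure
Result = "modeling cat soldier sure"


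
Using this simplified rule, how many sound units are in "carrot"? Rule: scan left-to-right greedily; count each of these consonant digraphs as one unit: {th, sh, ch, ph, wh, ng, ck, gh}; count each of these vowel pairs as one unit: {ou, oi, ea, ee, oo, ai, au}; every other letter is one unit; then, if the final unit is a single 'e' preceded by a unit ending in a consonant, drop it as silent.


Word: "carrot" (6 letters)
Left-to-right scan:
  [1] 'c' (letter)
  [2] 'a' (letter)
  [3] 'r' (letter)
  [4] 'r' (letter)
  [5] 'o' (letter)
  [6] 't' (letter)
Units from scan: 6
Sound units = 6 units


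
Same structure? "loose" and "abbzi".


Pattern of "loose": [0, 1, 1, 2, 3]
Pattern of "abbzi": [0, 1, 1, 2, 3]
Patterns match
Same pattern = Yes


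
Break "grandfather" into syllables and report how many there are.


Word: "grandfather"
Syllable breakdown: grand | fa | ther
Counting: 3 parts
= 3 syllables


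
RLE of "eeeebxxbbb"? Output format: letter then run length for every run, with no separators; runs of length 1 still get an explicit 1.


String: "eeeebxxbbb"
Scanning for consecutive runs:
  'e' x 4
  'b' x 1
  'x' x 2
  'b' x 3
RLE = "e4b1x2b3"


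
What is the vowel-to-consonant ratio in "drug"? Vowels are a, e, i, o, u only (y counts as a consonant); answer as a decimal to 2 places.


Word: "drug"
Vowels (a,e,i,o,u): 1
Consonants: 3
Ratio = 1/3
= 0.33


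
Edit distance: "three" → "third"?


Word 1: "three" (length 5)
Word 2: "third" (length 5)
One optimal edit sequence (insert/delete/substitute each cost 1):
  1. keep 't'
  2. keep 'h'
  3. substitute 'r' -> 'i'  (+1)
  4. substitute 'e' -> 'r'  (+1)
  5. substitute 'e' -> 'd'  (+1)
Total edit operations: 3
Edit distance = 3
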